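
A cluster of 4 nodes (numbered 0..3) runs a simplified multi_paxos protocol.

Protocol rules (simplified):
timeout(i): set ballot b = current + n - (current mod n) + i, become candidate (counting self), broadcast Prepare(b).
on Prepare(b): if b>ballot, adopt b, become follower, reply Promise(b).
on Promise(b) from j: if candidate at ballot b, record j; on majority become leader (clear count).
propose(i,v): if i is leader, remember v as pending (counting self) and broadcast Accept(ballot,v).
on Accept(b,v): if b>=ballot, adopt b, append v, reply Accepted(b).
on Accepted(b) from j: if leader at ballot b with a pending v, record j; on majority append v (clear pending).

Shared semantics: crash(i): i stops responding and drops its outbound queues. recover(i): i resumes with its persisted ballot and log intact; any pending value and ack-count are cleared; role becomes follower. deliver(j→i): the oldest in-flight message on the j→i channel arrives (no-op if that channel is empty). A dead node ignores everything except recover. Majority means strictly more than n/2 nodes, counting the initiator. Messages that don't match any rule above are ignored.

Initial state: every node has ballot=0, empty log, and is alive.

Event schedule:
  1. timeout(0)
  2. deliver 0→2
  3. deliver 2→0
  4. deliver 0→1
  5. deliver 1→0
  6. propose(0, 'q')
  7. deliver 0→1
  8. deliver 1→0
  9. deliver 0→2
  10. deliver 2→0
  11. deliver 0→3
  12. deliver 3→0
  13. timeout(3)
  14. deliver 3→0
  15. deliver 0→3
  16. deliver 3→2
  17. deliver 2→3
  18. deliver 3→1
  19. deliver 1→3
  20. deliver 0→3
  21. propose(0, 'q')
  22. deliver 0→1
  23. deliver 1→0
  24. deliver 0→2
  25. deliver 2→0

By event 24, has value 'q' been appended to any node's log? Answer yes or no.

yes

step 1 timeout(0): 0={cand,b=4,log=-}
step 2 deliver 0→2: 2={foll,b=4,log=-}
step 3 deliver 2→0: —
step 4 deliver 0→1: 1={foll,b=4,log=-}
step 5 deliver 1→0: 0={lead,b=4,log=-}
step 6 propose(0,'q'): —
step 7 deliver 0→1: 1={foll,b=4,log=q}
step 8 deliver 1→0: —
step 9 deliver 0→2: 2={foll,b=4,log=q}
step 10 deliver 2→0: 0={lead,b=4,log=q}
step 11 deliver 0→3: 3={foll,b=4,log=-}
step 12 deliver 3→0: —
step 13 timeout(3): 3={cand,b=11,log=-}
step 14 deliver 3→0: 0={foll,b=11,log=q}
step 15 deliver 0→3: —
step 16 deliver 3→2: 2={foll,b=11,log=q}
step 17 deliver 2→3: —
step 18 deliver 3→1: 1={foll,b=11,log=q}
step 19 deliver 1→3: 3={lead,b=11,log=-}
step 20 deliver 0→3: —
step 21 propose(0,'q'): —
step 22 deliver 0→1: —
step 23 deliver 1→0: —
step 24 deliver 0→2: —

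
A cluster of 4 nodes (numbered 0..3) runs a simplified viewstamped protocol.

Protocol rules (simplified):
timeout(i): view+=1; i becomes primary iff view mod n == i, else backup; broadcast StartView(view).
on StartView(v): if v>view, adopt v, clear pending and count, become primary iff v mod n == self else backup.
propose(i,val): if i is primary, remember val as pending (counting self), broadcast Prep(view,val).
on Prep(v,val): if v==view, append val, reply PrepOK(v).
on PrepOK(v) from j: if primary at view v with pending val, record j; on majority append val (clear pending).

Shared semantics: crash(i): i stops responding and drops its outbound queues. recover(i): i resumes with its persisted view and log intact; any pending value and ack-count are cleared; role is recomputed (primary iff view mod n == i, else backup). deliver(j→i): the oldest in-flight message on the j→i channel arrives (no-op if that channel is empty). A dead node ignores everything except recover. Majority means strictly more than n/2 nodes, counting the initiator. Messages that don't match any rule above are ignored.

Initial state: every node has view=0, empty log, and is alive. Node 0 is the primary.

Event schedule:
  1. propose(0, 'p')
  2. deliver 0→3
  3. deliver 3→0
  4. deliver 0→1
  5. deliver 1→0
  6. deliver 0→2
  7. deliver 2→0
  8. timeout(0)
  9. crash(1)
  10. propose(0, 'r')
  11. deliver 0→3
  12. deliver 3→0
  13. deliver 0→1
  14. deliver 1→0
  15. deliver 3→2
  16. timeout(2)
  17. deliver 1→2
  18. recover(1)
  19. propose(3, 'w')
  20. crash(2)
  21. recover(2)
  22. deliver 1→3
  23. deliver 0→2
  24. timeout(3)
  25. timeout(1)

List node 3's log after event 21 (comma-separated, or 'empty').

p

e1 propose(0,'p'): ·
e2 deliver 0→3: 3[back,v=0,p]
e3 deliver 3→0: ·
e4 deliver 0→1: 1[back,v=0,p]
e5 deliver 1→0: 0[prim,v=0,p]
e6 deliver 0→2: 2[back,v=0,p]
e7 deliver 2→0: ·
e8 timeout(0): 0[back,v=1,p]
e9 crash(1): 1[✗back,v=0,p]
e10 propose(0,'r'): ·
e11 deliver 0→3: 3[back,v=1,p]
e12 deliver 3→0: ·
e13 deliver 0→1: ·
e14 deliver 1→0: ·
e15 deliver 3→2: ·
e16 timeout(2): 2[back,v=1,p]
e17 deliver 1→2: ·
e18 recover(1): 1[back,v=0,p]
e19 propose(3,'w'): ·
e20 crash(2): 2[✗back,v=1,p]
e21 recover(2): 2[back,v=1,p]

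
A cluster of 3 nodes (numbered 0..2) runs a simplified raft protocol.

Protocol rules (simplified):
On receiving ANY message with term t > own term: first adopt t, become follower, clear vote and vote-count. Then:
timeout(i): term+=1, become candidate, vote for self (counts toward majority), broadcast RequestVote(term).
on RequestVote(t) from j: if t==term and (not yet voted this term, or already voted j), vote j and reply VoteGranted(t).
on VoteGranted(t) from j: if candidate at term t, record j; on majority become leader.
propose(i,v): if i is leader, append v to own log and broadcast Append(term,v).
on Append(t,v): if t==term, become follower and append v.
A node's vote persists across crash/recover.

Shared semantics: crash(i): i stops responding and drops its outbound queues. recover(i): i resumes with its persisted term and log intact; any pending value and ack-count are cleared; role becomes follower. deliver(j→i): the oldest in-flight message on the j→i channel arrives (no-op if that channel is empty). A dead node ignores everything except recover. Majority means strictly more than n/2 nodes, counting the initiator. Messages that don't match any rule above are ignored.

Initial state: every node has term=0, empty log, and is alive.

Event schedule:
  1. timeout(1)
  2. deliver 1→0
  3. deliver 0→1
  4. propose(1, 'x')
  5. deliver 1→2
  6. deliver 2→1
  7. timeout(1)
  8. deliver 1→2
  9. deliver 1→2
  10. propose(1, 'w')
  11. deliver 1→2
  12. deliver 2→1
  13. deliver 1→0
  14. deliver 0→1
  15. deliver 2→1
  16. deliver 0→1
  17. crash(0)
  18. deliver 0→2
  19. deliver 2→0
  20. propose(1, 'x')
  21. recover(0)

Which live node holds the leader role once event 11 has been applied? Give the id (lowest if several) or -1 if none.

-1

e1 timeout(1): 1[cand,t=1,-]
e2 deliver 1→0: 0[foll,t=1,-]
e3 deliver 0→1: 1[lead,t=1,-]
e4 propose(1,'x'): 1[lead,t=1,x]
e5 deliver 1→2: 2[foll,t=1,-]
e6 deliver 2→1: ·
e7 timeout(1): 1[cand,t=2,x]
e8 deliver 1→2: 2[foll,t=1,x]
e9 deliver 1→2: 2[foll,t=2,x]
e10 propose(1,'w'): ·
e11 deliver 1→2: ·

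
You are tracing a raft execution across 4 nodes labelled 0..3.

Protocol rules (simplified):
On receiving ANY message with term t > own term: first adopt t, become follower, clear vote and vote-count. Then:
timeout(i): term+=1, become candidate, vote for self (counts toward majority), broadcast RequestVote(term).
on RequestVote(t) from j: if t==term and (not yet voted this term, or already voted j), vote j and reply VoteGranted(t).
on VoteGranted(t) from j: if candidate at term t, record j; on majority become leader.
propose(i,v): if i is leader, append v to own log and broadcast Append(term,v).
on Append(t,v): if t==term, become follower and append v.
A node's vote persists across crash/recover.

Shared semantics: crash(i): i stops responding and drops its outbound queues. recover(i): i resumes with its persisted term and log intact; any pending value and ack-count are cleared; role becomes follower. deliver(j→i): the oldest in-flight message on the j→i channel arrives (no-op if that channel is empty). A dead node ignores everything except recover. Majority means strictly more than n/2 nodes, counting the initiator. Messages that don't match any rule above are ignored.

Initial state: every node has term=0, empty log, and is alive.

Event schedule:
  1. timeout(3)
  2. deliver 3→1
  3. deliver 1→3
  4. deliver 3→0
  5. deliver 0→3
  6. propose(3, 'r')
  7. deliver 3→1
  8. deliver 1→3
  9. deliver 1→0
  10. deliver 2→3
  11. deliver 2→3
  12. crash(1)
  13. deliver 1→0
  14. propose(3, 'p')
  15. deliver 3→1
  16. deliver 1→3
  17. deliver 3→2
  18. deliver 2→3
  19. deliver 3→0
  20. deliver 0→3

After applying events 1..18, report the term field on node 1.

1

1. timeout(3):  <3:cand t1 ->
2. deliver 3→1:  <1:foll t1 ->
3. deliver 1→3:  nop
4. deliver 3→0:  <0:foll t1 ->
5. deliver 0→3:  <3:lead t1 ->
6. propose(3,'r'):  <3:lead t1 r>
7. deliver 3→1:  <1:foll t1 r>
8. deliver 1→3:  nop
9. deliver 1→0:  nop
10. deliver 2→3:  nop
11. deliver 2→3:  nop
12. crash(1):  <1:✗foll t1 r>
13. deliver 1→0:  nop
14. propose(3,'p'):  <3:lead t1 r,p>
15. deliver 3→1:  nop
16. deliver 1→3:  nop
17. deliver 3→2:  <2:foll t1 ->
18. deliver 2→3:  nop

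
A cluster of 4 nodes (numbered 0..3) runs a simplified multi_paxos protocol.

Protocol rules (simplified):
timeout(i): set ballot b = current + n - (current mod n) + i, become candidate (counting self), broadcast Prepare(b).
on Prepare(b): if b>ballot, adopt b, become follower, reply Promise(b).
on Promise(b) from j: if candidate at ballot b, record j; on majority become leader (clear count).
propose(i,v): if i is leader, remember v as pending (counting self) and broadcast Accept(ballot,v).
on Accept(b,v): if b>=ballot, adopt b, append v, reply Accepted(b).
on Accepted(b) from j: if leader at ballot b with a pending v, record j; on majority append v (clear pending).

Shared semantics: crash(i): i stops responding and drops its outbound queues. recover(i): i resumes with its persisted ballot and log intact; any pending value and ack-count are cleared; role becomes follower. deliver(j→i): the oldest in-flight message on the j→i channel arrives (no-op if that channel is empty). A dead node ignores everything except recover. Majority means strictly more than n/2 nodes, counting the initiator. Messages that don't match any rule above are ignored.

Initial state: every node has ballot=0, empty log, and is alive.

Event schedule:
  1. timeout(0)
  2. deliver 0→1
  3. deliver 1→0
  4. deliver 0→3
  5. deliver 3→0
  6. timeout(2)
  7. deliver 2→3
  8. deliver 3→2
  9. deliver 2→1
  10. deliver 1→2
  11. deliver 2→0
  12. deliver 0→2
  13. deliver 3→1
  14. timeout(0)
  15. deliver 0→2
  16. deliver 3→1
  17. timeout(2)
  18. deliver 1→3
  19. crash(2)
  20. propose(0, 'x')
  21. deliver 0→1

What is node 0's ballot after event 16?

e1 timeout(0): 0[cand,b=4,-]
e2 deliver 0→1: 1[foll,b=4,-]
e3 deliver 1→0: ·
e4 deliver 0→3: 3[foll,b=4,-]
e5 deliver 3→0: 0[lead,b=4,-]
e6 timeout(2): 2[cand,b=6,-]
e7 deliver 2→3: 3[foll,b=6,-]
e8 deliver 3→2: ·
e9 deliver 2→1: 1[foll,b=6,-]
e10 deliver 1→2: 2[lead,b=6,-]
e11 deliver 2→0: 0[foll,b=6,-]
e12 deliver 0→2: ·
e13 deliver 3→1: ·
e14 timeout(0): 0[cand,b=8,-]
e15 deliver 0→2: ·
e16 deliver 3→1: ·

8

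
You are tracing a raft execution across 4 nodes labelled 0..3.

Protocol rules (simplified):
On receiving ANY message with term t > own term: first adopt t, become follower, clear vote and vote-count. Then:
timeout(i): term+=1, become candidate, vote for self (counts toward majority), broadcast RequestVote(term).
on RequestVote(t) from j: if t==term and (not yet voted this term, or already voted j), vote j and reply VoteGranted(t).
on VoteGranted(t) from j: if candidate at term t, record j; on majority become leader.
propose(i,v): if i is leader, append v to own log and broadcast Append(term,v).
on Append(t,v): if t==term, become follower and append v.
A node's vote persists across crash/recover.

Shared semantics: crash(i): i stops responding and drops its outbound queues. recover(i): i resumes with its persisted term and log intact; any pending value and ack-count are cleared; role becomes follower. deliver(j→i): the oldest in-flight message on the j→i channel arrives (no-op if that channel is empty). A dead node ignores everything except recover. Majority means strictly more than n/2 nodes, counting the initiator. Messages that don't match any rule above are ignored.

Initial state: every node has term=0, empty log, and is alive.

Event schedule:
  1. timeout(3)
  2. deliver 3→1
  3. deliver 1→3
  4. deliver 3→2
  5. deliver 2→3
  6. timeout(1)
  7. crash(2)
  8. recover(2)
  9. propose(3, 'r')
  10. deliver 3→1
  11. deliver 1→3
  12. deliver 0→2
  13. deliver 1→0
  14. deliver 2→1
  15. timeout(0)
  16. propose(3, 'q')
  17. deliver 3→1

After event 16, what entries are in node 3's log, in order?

1. timeout(3):  <3:cand t1 ->
2. deliver 3→1:  <1:foll t1 ->
3. deliver 1→3:  nop
4. deliver 3→2:  <2:foll t1 ->
5. deliver 2→3:  <3:lead t1 ->
6. timeout(1):  <1:cand t2 ->
7. crash(2):  <2:✗foll t1 ->
8. recover(2):  <2:foll t1 ->
9. propose(3,'r'):  <3:lead t1 r>
10. deliver 3→1:  nop
11. deliver 1→3:  <3:foll t2 r>
12. deliver 0→2:  nop
13. deliver 1→0:  <0:foll t2 ->
14. deliver 2→1:  nop
15. timeout(0):  <0:cand t3 ->
16. propose(3,'q'):  nop

r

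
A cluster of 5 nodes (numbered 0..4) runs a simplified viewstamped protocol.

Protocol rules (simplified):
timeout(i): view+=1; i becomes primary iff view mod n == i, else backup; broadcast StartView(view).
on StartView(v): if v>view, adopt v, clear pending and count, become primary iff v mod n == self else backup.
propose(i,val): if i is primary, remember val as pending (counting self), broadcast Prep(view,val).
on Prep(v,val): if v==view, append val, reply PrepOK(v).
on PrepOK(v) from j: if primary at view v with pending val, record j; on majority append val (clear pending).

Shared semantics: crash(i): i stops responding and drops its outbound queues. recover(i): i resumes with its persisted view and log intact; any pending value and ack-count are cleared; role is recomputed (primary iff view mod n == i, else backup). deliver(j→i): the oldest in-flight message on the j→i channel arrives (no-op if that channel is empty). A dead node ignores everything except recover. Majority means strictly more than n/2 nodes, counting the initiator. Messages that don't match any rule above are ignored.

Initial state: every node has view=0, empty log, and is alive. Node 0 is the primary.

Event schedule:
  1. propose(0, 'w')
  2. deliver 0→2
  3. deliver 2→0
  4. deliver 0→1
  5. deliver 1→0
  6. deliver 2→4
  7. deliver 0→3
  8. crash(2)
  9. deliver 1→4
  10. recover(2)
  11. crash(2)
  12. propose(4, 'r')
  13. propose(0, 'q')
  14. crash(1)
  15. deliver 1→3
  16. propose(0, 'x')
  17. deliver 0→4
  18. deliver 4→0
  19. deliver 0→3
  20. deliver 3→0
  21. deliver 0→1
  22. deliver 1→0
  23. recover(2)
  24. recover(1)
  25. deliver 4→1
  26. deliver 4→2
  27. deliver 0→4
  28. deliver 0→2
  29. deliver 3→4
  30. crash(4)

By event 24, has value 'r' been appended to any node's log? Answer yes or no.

no

e1 propose(0,'w'): ·
e2 deliver 0→2: 2[back,v=0,w]
e3 deliver 2→0: ·
e4 deliver 0→1: 1[back,v=0,w]
e5 deliver 1→0: 0[prim,v=0,w]
e6 deliver 2→4: ·
e7 deliver 0→3: 3[back,v=0,w]
e8 crash(2): 2[✗back,v=0,w]
e9 deliver 1→4: ·
e10 recover(2): 2[back,v=0,w]
e11 crash(2): 2[✗back,v=0,w]
e12 propose(4,'r'): ·
e13 propose(0,'q'): ·
e14 crash(1): 1[✗back,v=0,w]
e15 deliver 1→3: ·
e16 propose(0,'x'): ·
e17 deliver 0→4: 4[back,v=0,w]
e18 deliver 4→0: ·
e19 deliver 0→3: 3[back,v=0,w,q]
e20 deliver 3→0: 0[prim,v=0,w,x]
e21 deliver 0→1: ·
e22 deliver 1→0: ·
e23 recover(2): 2[back,v=0,w]
e24 recover(1): 1[back,v=0,w]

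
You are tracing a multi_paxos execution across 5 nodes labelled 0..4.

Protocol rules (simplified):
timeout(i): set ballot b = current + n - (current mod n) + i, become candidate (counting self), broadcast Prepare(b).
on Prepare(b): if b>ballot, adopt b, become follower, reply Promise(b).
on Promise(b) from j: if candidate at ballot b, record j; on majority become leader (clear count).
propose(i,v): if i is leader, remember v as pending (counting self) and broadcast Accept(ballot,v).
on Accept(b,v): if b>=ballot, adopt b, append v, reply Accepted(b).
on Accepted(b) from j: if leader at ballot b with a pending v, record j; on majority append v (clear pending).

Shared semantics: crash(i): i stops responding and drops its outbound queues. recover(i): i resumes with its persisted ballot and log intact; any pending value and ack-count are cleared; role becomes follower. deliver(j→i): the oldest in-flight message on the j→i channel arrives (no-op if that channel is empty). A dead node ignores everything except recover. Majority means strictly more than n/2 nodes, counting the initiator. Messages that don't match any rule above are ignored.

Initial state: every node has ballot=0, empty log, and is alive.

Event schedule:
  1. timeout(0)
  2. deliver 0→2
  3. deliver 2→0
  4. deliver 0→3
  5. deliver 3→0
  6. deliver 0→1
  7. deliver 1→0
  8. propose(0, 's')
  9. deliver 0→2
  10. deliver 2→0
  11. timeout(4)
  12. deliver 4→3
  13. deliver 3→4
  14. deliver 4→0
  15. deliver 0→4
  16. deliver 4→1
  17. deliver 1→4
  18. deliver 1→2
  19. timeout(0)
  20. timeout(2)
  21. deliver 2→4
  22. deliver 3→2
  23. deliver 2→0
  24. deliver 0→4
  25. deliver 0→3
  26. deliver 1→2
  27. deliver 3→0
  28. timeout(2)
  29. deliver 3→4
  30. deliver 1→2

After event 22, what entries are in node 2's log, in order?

1. timeout(0):  <0:cand b5 ->
2. deliver 0→2:  <2:foll b5 ->
3. deliver 2→0:  nop
4. deliver 0→3:  <3:foll b5 ->
5. deliver 3→0:  <0:lead b5 ->
6. deliver 0→1:  <1:foll b5 ->
7. deliver 1→0:  nop
8. propose(0,'s'):  nop
9. deliver 0→2:  <2:foll b5 s>
10. deliver 2→0:  nop
11. timeout(4):  <4:cand b9 ->
12. deliver 4→3:  <3:foll b9 ->
13. deliver 3→4:  nop
14. deliver 4→0:  <0:foll b9 ->
15. deliver 0→4:  nop
16. deliver 4→1:  <1:foll b9 ->
17. deliver 1→4:  <4:lead b9 ->
18. deliver 1→2:  nop
19. timeout(0):  <0:cand b10 ->
20. timeout(2):  <2:cand b12 s>
21. deliver 2→4:  <4:foll b12 ->
22. deliver 3→2:  nop

s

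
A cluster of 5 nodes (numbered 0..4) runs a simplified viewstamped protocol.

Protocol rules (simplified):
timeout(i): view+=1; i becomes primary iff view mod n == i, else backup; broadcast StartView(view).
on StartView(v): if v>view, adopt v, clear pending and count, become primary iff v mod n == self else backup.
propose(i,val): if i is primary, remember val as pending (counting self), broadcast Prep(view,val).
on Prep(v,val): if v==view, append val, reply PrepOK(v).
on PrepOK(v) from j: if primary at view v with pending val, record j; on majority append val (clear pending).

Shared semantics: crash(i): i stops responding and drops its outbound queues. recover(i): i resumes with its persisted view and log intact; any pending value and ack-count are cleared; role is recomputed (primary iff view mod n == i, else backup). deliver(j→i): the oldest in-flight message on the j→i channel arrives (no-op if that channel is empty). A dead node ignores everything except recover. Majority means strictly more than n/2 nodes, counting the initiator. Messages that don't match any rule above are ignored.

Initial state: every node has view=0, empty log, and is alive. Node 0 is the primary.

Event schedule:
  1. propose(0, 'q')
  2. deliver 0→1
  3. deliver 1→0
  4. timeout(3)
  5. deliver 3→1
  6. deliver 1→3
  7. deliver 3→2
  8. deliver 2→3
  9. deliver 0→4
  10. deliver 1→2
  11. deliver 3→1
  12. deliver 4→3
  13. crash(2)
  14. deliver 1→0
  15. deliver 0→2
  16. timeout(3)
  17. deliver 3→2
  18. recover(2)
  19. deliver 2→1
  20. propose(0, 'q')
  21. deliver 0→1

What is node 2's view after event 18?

after 1 — propose(0,'q'): ·
after 2 — deliver 0→1: n1:back/v0/[q]
after 3 — deliver 1→0: ·
after 4 — timeout(3): n3:back/v1/[-]
after 5 — deliver 3→1: n1:prim/v1/[q]
after 6 — deliver 1→3: ·
after 7 — deliver 3→2: n2:back/v1/[-]
after 8 — deliver 2→3: ·
after 9 — deliver 0→4: n4:back/v0/[q]
after 10 — deliver 1→2: ·
after 11 — deliver 3→1: ·
after 12 — deliver 4→3: ·
after 13 — crash(2): n2:✗back/v1/[-]
after 14 — deliver 1→0: ·
after 15 — deliver 0→2: ·
after 16 — timeout(3): n3:back/v2/[-]
after 17 — deliver 3→2: ·
after 18 — recover(2): n2:back/v1/[-]

1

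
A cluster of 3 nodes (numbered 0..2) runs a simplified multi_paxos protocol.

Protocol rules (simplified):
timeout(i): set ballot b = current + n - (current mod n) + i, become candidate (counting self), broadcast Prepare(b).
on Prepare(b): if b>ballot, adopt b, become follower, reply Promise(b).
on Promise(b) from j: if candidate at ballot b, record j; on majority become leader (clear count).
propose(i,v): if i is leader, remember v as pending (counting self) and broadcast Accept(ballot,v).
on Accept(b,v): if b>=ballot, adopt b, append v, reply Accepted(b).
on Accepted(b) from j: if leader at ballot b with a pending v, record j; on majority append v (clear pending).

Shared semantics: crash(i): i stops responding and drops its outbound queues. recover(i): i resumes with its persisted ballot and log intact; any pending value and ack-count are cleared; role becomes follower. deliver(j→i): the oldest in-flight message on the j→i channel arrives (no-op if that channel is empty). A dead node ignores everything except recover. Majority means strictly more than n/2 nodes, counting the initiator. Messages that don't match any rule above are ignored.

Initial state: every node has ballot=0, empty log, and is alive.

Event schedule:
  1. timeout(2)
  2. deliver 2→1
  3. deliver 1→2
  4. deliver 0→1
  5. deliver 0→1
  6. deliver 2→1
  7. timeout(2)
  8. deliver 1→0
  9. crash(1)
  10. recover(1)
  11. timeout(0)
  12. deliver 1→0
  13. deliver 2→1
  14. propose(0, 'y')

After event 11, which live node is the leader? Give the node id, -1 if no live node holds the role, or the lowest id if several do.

[1] timeout(2) → N2(cand b5 [-])
[2] deliver 2→1 → N1(foll b5 [-])
[3] deliver 1→2 → N2(lead b5 [-])
[4] deliver 0→1 → ∅
[5] deliver 0→1 → ∅
[6] deliver 2→1 → ∅
[7] timeout(2) → N2(cand b8 [-])
[8] deliver 1→0 → ∅
[9] crash(1) → N1(✗foll b5 [-])
[10] recover(1) → N1(foll b5 [-])
[11] timeout(0) → N0(cand b3 [-])

-1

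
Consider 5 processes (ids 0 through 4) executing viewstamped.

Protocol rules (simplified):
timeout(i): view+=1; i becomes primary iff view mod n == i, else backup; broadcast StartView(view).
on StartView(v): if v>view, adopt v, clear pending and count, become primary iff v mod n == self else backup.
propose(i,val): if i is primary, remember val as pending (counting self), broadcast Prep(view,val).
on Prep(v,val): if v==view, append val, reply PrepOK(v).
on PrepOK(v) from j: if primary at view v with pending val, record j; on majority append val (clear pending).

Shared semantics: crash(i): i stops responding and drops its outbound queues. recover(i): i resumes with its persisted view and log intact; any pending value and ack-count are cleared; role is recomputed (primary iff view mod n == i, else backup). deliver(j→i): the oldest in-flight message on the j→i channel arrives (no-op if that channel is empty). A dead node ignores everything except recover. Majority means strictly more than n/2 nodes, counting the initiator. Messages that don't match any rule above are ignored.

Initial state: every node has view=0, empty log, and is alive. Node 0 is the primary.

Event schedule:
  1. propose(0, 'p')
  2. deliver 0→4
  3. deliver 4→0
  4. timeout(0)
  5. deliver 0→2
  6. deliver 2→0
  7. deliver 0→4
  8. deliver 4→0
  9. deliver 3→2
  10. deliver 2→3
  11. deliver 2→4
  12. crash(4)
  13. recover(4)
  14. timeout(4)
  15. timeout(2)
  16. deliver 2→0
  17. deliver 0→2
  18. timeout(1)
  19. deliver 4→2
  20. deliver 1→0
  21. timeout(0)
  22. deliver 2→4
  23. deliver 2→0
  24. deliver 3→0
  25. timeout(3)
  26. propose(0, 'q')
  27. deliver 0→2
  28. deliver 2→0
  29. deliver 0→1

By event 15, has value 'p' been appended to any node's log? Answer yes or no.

[1] propose(0,'p') → ∅
[2] deliver 0→4 → N4(back v0 [p])
[3] deliver 4→0 → ∅
[4] timeout(0) → N0(back v1 [-])
[5] deliver 0→2 → N2(back v0 [p])
[6] deliver 2→0 → ∅
[7] deliver 0→4 → N4(back v1 [p])
[8] deliver 4→0 → ∅
[9] deliver 3→2 → ∅
[10] deliver 2→3 → ∅
[11] deliver 2→4 → ∅
[12] crash(4) → N4(✗back v1 [p])
[13] recover(4) → N4(back v1 [p])
[14] timeout(4) → N4(back v2 [p])
[15] timeout(2) → N2(back v1 [p])

yes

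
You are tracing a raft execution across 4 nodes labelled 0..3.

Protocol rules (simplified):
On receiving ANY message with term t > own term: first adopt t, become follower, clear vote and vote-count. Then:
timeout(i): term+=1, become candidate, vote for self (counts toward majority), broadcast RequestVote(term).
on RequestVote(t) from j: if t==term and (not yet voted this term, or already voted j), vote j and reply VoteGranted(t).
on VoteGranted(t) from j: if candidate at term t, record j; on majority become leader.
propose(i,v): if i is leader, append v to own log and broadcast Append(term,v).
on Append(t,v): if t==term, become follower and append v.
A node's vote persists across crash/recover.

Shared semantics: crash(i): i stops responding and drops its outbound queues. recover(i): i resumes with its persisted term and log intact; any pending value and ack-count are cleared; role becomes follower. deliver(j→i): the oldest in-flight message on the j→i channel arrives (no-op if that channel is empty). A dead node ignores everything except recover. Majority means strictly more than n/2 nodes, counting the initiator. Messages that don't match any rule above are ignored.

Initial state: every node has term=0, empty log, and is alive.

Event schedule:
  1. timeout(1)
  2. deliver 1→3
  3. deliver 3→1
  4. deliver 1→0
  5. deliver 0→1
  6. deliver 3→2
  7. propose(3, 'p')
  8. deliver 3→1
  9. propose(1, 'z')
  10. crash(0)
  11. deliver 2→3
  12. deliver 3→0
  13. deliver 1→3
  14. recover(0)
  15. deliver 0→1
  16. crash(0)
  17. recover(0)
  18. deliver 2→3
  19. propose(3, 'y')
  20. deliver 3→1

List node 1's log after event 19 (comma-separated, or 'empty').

e1 timeout(1): 1[cand,t=1,-]
e2 deliver 1→3: 3[foll,t=1,-]
e3 deliver 3→1: ·
e4 deliver 1→0: 0[foll,t=1,-]
e5 deliver 0→1: 1[lead,t=1,-]
e6 deliver 3→2: ·
e7 propose(3,'p'): ·
e8 deliver 3→1: ·
e9 propose(1,'z'): 1[lead,t=1,z]
e10 crash(0): 0[✗foll,t=1,-]
e11 deliver 2→3: ·
e12 deliver 3→0: ·
e13 deliver 1→3: 3[foll,t=1,z]
e14 recover(0): 0[foll,t=1,-]
e15 deliver 0→1: ·
e16 crash(0): 0[✗foll,t=1,-]
e17 recover(0): 0[foll,t=1,-]
e18 deliver 2→3: ·
e19 propose(3,'y'): ·

z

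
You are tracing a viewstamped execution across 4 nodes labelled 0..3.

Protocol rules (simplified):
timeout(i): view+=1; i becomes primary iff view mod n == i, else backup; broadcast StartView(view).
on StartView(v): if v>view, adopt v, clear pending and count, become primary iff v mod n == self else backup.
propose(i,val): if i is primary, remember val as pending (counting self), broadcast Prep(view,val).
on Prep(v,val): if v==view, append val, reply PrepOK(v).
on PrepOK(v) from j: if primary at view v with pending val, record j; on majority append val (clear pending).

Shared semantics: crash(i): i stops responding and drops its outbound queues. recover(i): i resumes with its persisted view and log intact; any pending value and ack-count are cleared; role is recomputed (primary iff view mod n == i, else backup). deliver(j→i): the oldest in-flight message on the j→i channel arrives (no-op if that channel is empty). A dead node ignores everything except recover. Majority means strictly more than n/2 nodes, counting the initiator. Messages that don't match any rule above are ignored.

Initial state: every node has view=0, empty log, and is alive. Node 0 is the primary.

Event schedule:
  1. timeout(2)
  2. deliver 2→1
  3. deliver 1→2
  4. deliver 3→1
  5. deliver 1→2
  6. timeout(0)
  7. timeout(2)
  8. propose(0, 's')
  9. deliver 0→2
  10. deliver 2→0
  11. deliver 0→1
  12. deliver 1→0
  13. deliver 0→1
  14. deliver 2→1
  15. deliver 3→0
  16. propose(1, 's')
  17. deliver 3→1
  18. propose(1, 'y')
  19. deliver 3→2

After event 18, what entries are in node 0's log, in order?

empty

after 1 — timeout(2): n2:back/v1/[-]
after 2 — deliver 2→1: n1:prim/v1/[-]
after 3 — deliver 1→2: ·
after 4 — deliver 3→1: ·
after 5 — deliver 1→2: ·
after 6 — timeout(0): n0:back/v1/[-]
after 7 — timeout(2): n2:prim/v2/[-]
after 8 — propose(0,'s'): ·
after 9 — deliver 0→2: ·
after 10 — deliver 2→0: ·
after 11 — deliver 0→1: ·
after 12 — deliver 1→0: ·
after 13 — deliver 0→1: ·
after 14 — deliver 2→1: n1:back/v2/[-]
after 15 — deliver 3→0: ·
after 16 — propose(1,'s'): ·
after 17 — deliver 3→1: ·
after 18 — propose(1,'y'): ·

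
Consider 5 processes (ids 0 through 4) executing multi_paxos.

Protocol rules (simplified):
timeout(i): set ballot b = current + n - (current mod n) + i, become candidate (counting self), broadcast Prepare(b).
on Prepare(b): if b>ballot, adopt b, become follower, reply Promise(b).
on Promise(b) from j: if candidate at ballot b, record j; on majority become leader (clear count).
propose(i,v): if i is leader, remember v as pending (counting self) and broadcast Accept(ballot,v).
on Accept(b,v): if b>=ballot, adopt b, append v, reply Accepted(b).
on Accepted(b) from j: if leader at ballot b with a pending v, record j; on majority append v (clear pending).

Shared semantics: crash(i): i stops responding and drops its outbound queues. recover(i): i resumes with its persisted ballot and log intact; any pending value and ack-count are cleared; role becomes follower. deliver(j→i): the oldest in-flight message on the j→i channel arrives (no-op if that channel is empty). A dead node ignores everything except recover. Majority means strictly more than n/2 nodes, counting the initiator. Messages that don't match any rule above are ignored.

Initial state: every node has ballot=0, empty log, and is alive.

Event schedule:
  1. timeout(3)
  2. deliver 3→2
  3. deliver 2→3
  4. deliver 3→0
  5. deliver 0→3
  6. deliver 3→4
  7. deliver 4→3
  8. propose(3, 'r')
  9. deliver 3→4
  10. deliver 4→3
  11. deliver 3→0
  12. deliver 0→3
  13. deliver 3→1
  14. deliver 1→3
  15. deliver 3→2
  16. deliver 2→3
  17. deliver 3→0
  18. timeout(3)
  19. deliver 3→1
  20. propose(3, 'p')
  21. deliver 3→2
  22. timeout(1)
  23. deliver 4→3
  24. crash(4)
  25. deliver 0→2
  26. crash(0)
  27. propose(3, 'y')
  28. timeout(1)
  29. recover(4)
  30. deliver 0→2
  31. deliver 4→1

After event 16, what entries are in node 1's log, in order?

empty

after 1 — timeout(3): n3:cand/b8/[-]
after 2 — deliver 3→2: n2:foll/b8/[-]
after 3 — deliver 2→3: ·
after 4 — deliver 3→0: n0:foll/b8/[-]
after 5 — deliver 0→3: n3:lead/b8/[-]
after 6 — deliver 3→4: n4:foll/b8/[-]
after 7 — deliver 4→3: ·
after 8 — propose(3,'r'): ·
after 9 — deliver 3→4: n4:foll/b8/[r]
after 10 — deliver 4→3: ·
after 11 — deliver 3→0: n0:foll/b8/[r]
after 12 — deliver 0→3: n3:lead/b8/[r]
after 13 — deliver 3→1: n1:foll/b8/[-]
after 14 — deliver 1→3: ·
after 15 — deliver 3→2: n2:foll/b8/[r]
after 16 — deliver 2→3: ·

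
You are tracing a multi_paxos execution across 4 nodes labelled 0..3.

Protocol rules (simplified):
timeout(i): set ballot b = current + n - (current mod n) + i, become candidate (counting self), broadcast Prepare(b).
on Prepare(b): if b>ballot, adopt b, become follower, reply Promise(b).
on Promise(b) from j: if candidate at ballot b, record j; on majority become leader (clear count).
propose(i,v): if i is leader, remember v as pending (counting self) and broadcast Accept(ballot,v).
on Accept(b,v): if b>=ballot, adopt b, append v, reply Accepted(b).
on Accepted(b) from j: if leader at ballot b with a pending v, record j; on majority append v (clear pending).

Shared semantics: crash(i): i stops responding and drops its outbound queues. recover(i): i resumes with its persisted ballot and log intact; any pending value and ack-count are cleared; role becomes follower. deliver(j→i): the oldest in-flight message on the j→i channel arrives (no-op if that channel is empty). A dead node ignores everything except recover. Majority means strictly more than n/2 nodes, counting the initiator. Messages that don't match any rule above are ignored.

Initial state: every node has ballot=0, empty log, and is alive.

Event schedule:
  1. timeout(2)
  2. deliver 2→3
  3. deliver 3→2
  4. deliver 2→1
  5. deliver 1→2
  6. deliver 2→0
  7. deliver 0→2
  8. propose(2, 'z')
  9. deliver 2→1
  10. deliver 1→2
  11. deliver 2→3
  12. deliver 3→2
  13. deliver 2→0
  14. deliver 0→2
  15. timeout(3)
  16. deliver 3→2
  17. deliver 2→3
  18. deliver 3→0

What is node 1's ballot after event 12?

1. timeout(2):  <2:cand b6 ->
2. deliver 2→3:  <3:foll b6 ->
3. deliver 3→2:  nop
4. deliver 2→1:  <1:foll b6 ->
5. deliver 1→2:  <2:lead b6 ->
6. deliver 2→0:  <0:foll b6 ->
7. deliver 0→2:  nop
8. propose(2,'z'):  nop
9. deliver 2→1:  <1:foll b6 z>
10. deliver 1→2:  nop
11. deliver 2→3:  <3:foll b6 z>
12. deliver 3→2:  <2:lead b6 z>

6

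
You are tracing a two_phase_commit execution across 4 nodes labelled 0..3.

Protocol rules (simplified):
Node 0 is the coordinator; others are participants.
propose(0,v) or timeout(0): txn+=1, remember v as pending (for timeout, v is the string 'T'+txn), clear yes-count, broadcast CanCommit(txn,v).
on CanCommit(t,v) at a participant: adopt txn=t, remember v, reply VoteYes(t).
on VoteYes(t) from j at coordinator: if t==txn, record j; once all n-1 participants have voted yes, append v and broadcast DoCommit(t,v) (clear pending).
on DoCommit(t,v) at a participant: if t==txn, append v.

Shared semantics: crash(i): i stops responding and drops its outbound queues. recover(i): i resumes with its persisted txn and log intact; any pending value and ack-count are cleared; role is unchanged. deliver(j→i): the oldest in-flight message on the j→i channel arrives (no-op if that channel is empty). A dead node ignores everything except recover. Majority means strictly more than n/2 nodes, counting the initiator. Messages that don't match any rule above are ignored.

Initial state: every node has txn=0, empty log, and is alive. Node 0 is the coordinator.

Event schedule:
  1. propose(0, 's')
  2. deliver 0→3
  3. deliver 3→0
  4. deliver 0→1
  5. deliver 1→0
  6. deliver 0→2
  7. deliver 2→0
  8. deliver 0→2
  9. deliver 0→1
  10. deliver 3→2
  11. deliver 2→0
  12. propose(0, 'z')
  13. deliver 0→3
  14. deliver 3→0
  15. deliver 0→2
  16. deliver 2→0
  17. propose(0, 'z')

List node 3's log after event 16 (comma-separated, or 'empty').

e1 propose(0,'s'): 0[coor,t=1,-]
e2 deliver 0→3: 3[part,t=1,-]
e3 deliver 3→0: ·
e4 deliver 0→1: 1[part,t=1,-]
e5 deliver 1→0: ·
e6 deliver 0→2: 2[part,t=1,-]
e7 deliver 2→0: 0[coor,t=1,s]
e8 deliver 0→2: 2[part,t=1,s]
e9 deliver 0→1: 1[part,t=1,s]
e10 deliver 3→2: ·
e11 deliver 2→0: ·
e12 propose(0,'z'): 0[coor,t=2,s]
e13 deliver 0→3: 3[part,t=1,s]
e14 deliver 3→0: ·
e15 deliver 0→2: 2[part,t=2,s]
e16 deliver 2→0: ·

s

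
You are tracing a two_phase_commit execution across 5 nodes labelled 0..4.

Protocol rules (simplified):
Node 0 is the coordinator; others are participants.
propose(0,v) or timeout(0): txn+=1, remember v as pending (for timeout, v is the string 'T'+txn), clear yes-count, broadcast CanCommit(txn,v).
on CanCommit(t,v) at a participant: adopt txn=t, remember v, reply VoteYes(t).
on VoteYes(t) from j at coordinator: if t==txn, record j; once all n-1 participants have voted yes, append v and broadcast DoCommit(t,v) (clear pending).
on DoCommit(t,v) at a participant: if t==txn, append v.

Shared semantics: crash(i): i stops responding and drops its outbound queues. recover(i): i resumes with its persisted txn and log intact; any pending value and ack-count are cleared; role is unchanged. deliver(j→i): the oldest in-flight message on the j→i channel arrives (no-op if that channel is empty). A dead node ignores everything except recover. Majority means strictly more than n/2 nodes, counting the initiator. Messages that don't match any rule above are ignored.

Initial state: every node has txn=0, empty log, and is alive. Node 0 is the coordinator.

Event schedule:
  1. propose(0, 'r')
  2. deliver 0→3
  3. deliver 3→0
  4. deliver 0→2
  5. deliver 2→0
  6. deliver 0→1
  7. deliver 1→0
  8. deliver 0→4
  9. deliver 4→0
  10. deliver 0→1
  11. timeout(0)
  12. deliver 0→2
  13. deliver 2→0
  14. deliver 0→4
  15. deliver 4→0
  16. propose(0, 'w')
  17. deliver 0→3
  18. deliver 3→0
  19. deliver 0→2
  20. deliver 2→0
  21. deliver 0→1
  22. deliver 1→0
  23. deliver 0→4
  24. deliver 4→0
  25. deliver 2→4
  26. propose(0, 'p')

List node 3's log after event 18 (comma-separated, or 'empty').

after 1 — propose(0,'r'): n0:coor/t1/[-]
after 2 — deliver 0→3: n3:part/t1/[-]
after 3 — deliver 3→0: ·
after 4 — deliver 0→2: n2:part/t1/[-]
after 5 — deliver 2→0: ·
after 6 — deliver 0→1: n1:part/t1/[-]
after 7 — deliver 1→0: ·
after 8 — deliver 0→4: n4:part/t1/[-]
after 9 — deliver 4→0: n0:coor/t1/[r]
after 10 — deliver 0→1: n1:part/t1/[r]
after 11 — timeout(0): n0:coor/t2/[r]
after 12 — deliver 0→2: n2:part/t1/[r]
after 13 — deliver 2→0: ·
after 14 — deliver 0→4: n4:part/t1/[r]
after 15 — deliver 4→0: ·
after 16 — propose(0,'w'): n0:coor/t3/[r]
after 17 — deliver 0→3: n3:part/t1/[r]
after 18 — deliver 3→0: ·

r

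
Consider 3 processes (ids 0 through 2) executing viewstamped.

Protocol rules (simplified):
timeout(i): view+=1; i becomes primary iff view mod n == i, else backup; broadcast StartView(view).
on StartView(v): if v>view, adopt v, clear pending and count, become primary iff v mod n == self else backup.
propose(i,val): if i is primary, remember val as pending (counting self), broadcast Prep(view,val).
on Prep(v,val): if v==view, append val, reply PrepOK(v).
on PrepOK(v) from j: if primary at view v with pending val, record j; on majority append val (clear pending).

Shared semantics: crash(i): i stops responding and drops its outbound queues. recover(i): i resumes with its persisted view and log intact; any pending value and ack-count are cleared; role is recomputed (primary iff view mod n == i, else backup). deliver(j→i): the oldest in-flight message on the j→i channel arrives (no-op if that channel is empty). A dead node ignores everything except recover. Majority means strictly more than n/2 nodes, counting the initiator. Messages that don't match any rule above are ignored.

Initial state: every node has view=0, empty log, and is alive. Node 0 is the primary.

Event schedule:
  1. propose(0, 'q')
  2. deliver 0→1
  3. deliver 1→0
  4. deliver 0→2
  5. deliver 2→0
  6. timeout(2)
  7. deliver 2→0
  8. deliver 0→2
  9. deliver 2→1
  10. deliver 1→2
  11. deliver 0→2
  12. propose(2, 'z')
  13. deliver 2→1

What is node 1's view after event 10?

1

after 1 — propose(0,'q'): ·
after 2 — deliver 0→1: n1:back/v0/[q]
after 3 — deliver 1→0: n0:prim/v0/[q]
after 4 — deliver 0→2: n2:back/v0/[q]
after 5 — deliver 2→0: ·
after 6 — timeout(2): n2:back/v1/[q]
after 7 — deliver 2→0: n0:back/v1/[q]
after 8 — deliver 0→2: ·
after 9 — deliver 2→1: n1:prim/v1/[q]
after 10 — deliver 1→2: ·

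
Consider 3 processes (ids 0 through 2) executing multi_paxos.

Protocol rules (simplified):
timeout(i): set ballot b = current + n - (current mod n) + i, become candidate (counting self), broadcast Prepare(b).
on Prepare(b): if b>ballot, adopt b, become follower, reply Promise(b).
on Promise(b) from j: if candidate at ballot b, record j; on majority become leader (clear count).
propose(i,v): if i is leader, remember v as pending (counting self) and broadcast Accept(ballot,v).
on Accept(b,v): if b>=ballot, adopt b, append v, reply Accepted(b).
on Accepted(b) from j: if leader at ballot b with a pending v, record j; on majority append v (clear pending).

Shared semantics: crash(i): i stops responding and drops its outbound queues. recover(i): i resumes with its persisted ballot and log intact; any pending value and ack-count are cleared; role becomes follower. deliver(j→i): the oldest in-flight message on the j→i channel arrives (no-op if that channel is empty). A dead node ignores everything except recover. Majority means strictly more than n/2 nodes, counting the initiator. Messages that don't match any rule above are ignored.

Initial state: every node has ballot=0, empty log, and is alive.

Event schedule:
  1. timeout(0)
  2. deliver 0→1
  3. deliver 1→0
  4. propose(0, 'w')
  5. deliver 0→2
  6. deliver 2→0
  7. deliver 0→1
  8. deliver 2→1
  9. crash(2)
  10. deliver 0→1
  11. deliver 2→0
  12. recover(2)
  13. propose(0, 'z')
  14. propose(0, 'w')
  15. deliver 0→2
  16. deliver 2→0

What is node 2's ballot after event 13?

3

[1] timeout(0) → N0(cand b3 [-])
[2] deliver 0→1 → N1(foll b3 [-])
[3] deliver 1→0 → N0(lead b3 [-])
[4] propose(0,'w') → ∅
[5] deliver 0→2 → N2(foll b3 [-])
[6] deliver 2→0 → ∅
[7] deliver 0→1 → N1(foll b3 [w])
[8] deliver 2→1 → ∅
[9] crash(2) → N2(✗foll b3 [-])
[10] deliver 0→1 → ∅
[11] deliver 2→0 → ∅
[12] recover(2) → N2(foll b3 [-])
[13] propose(0,'z') → ∅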